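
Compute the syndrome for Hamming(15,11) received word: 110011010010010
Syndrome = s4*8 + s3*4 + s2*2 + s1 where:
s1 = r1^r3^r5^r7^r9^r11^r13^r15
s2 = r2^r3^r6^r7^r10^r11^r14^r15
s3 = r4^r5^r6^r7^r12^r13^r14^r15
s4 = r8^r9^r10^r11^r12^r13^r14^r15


s1=1, s2=0, s3=1, s4=1

Syndrome = 13 (error at position 13)


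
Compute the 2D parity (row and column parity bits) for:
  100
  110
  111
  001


Row parities: 1011
Column parities: 100

Row P: 1011, Col P: 100, Corner: 1


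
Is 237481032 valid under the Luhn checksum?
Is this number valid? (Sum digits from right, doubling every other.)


Luhn sum = 41
41 mod 10 = 1

Invalid (Luhn sum mod 10 = 1)


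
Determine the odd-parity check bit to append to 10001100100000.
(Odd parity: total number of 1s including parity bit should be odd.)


Number of 1s in data: 4
Parity bit: 1

1


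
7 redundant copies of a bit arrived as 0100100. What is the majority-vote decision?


Ones: 2 out of 7
Threshold: 4

0 (2/7 voted 1)


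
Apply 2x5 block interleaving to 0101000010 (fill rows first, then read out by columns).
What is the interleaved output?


Matrix:
  01010
  00010
Read columns: 0010001100

0010001100


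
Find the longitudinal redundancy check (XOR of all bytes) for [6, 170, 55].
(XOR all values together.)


XOR chain: 6 ^ 170 ^ 55 = 155

155


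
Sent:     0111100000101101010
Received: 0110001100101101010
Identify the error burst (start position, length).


XOR: 0001101100000000000

Burst at position 3, length 5


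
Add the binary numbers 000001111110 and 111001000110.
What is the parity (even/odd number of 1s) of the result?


000001111110 = 126
111001000110 = 3654
Sum = 3780 = 111011000100
1s count = 6

even parity (6 ones in 111011000100)


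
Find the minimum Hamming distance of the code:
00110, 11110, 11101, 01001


Comparing all pairs, minimum distance: 2
Can detect 1 errors, correct 0 errors

2


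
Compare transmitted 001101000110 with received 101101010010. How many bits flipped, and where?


XOR: 100000010100

3 error(s) at position(s): 0, 7, 9


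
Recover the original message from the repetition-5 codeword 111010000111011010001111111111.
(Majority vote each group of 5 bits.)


Groups: 11101, 00001, 11011, 01000, 11111, 11111
Majority votes: 101011

101011


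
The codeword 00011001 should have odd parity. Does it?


Number of 1s: 3

Yes, parity is correct (3 ones)


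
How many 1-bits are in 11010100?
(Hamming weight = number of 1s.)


Counting 1s in 11010100

4


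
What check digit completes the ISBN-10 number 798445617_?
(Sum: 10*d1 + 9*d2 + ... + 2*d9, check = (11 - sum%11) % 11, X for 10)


Weighted sum: 333
333 mod 11 = 3

Check digit: 8


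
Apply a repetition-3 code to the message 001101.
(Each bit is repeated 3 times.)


Each bit -> 3 copies

000000111111000111


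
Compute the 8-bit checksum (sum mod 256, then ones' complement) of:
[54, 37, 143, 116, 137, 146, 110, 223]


Sum = 966 mod 256 = 198
Complement = 57

57


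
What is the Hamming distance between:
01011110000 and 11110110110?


XOR: 10101000110
Count of 1s: 5

5


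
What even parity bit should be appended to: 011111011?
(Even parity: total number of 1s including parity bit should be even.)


Number of 1s in data: 7
Parity bit: 1

1


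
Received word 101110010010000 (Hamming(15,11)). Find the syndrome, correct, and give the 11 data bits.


Syndrome = 0: no error detected

Data: 11000010000 (no errors)


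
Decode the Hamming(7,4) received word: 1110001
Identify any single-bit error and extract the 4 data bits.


Syndrome = 7: error at position 7

Data: 1000 (corrected bit 7)


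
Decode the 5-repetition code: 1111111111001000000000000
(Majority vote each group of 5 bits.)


Groups: 11111, 11111, 00100, 00000, 00000
Majority votes: 11000

11000


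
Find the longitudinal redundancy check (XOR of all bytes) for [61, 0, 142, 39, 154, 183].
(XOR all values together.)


XOR chain: 61 ^ 0 ^ 142 ^ 39 ^ 154 ^ 183 = 185

185


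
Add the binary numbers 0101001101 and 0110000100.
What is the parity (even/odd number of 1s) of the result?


0101001101 = 333
0110000100 = 388
Sum = 721 = 1011010001
1s count = 5

odd parity (5 ones in 1011010001)


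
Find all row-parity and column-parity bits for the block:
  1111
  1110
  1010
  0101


Row parities: 0100
Column parities: 1110

Row P: 0100, Col P: 1110, Corner: 1


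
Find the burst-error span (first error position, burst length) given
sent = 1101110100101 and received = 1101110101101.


XOR: 0000000001000

Burst at position 9, length 1


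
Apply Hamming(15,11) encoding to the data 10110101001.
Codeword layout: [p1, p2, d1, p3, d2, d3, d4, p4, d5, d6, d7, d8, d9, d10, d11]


Parity bits: p1=1, p2=1, p3=0, p4=1

111001110101001


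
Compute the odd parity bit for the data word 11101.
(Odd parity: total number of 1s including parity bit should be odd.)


Number of 1s in data: 4
Parity bit: 1

1


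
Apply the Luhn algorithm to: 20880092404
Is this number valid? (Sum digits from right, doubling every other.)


Luhn sum = 38
38 mod 10 = 8

Invalid (Luhn sum mod 10 = 8)


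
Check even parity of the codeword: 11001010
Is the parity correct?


Number of 1s: 4

Yes, parity is correct (4 ones)


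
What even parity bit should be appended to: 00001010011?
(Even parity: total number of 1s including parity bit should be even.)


Number of 1s in data: 4
Parity bit: 0

0


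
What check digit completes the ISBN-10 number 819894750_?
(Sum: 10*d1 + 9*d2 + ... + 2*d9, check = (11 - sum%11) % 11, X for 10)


Weighted sum: 334
334 mod 11 = 4

Check digit: 7


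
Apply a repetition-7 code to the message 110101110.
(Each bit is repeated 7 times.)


Each bit -> 7 copies

111111111111110000000111111100000001111111111111111111110000000


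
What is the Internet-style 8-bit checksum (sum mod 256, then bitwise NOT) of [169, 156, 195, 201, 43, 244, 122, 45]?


Sum = 1175 mod 256 = 151
Complement = 104

104


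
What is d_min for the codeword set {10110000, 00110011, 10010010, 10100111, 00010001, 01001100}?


Comparing all pairs, minimum distance: 2
Can detect 1 errors, correct 0 errors

2


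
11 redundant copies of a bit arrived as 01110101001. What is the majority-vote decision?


Ones: 6 out of 11
Threshold: 6

1 (6/11 voted 1)


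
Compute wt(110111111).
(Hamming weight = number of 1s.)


Counting 1s in 110111111

8


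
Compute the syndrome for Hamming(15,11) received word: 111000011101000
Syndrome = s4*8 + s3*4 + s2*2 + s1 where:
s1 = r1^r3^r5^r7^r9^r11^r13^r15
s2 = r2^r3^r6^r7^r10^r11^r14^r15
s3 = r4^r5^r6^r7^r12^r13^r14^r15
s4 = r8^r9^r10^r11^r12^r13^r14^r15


s1=1, s2=1, s3=1, s4=0

Syndrome = 7 (error at position 7)


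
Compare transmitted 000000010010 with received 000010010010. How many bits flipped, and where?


XOR: 000010000000

1 error(s) at position(s): 4


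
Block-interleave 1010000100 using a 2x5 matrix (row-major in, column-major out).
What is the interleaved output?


Matrix:
  10100
  00100
Read columns: 1000110000

1000110000


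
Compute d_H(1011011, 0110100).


XOR: 1101111
Count of 1s: 6

6


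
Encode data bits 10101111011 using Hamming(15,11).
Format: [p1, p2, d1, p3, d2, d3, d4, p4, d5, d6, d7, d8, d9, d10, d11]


Parity bits: p1=0, p2=0, p3=0, p4=0

001001001111011


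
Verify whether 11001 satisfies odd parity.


Number of 1s: 3

Yes, parity is correct (3 ones)


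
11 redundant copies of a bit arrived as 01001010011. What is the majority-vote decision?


Ones: 5 out of 11
Threshold: 6

0 (5/11 voted 1)


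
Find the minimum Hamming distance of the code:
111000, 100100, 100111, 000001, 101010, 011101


Comparing all pairs, minimum distance: 2
Can detect 1 errors, correct 0 errors

2


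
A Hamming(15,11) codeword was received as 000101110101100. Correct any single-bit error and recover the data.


Syndrome = 6: error at position 6

Data: 00010101100 (corrected bit 6)


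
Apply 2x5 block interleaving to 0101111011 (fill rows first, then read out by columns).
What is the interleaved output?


Matrix:
  01011
  11011
Read columns: 0111001111

0111001111


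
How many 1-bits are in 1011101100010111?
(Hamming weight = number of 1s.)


Counting 1s in 1011101100010111

10


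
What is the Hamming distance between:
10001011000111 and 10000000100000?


XOR: 00001011100111
Count of 1s: 7

7


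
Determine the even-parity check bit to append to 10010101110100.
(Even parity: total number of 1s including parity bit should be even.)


Number of 1s in data: 7
Parity bit: 1

1


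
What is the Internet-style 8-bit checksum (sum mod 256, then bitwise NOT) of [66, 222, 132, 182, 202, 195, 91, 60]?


Sum = 1150 mod 256 = 126
Complement = 129

129


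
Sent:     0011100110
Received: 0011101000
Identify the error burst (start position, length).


XOR: 0000001110

Burst at position 6, length 3


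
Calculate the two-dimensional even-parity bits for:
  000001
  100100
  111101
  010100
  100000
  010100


Row parities: 101010
Column parities: 111000

Row P: 101010, Col P: 111000, Corner: 1


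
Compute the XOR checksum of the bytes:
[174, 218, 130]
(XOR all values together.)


XOR chain: 174 ^ 218 ^ 130 = 246

246


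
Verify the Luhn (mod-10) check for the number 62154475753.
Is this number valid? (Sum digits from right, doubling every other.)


Luhn sum = 43
43 mod 10 = 3

Invalid (Luhn sum mod 10 = 3)


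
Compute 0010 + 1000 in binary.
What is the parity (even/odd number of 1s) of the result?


0010 = 2
1000 = 8
Sum = 10 = 1010
1s count = 2

even parity (2 ones in 1010)


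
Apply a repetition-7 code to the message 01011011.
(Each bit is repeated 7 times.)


Each bit -> 7 copies

00000001111111000000011111111111111000000011111111111111


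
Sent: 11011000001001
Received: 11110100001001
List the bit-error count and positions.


XOR: 00101100000000

3 error(s) at position(s): 2, 4, 5


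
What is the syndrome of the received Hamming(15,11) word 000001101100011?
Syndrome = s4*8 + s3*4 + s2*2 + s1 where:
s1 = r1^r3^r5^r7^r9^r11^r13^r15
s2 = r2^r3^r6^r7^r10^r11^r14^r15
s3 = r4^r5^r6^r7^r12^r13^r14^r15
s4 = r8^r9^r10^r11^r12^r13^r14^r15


s1=1, s2=1, s3=0, s4=0

Syndrome = 3 (error at position 3)


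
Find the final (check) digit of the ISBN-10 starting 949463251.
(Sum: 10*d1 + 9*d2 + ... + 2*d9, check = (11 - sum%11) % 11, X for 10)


Weighted sum: 302
302 mod 11 = 5

Check digit: 6


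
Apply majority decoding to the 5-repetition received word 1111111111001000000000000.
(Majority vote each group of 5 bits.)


Groups: 11111, 11111, 00100, 00000, 00000
Majority votes: 11000

11000


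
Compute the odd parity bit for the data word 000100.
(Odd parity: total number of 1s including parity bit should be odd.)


Number of 1s in data: 1
Parity bit: 0

0


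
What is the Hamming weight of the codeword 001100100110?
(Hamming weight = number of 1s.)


Counting 1s in 001100100110

5


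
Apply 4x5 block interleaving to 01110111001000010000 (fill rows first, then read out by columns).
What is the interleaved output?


Matrix:
  01110
  11100
  10000
  10000
Read columns: 01111100110010000000

01111100110010000000


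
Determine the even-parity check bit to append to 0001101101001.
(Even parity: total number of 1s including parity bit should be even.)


Number of 1s in data: 6
Parity bit: 0

0


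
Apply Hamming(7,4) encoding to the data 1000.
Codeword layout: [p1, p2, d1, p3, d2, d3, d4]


Parity bits: p1=1, p2=1, p3=0

1110000


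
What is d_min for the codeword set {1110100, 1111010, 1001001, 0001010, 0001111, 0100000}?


Comparing all pairs, minimum distance: 2
Can detect 1 errors, correct 0 errors

2


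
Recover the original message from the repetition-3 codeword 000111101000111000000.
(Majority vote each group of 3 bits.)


Groups: 000, 111, 101, 000, 111, 000, 000
Majority votes: 0110100

0110100


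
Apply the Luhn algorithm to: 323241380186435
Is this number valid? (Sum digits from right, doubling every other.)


Luhn sum = 58
58 mod 10 = 8

Invalid (Luhn sum mod 10 = 8)


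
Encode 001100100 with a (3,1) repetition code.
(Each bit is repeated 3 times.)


Each bit -> 3 copies

000000111111000000111000000


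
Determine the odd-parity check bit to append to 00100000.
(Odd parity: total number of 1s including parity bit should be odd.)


Number of 1s in data: 1
Parity bit: 0

0


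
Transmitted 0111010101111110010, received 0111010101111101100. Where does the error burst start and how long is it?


XOR: 0000000000000011110

Burst at position 14, length 4


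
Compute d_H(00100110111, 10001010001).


XOR: 10101100110
Count of 1s: 6

6


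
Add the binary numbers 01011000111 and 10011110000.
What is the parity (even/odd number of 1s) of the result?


01011000111 = 711
10011110000 = 1264
Sum = 1975 = 11110110111
1s count = 9

odd parity (9 ones in 11110110111)


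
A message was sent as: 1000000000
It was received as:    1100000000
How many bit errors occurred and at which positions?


XOR: 0100000000

1 error(s) at position(s): 1


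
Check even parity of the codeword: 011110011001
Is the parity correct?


Number of 1s: 7

No, parity error (7 ones)


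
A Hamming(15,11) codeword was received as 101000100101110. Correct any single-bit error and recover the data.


Syndrome = 0: no error detected

Data: 10010101110 (no errors)


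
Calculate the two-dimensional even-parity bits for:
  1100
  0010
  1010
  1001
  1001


Row parities: 01000
Column parities: 0100

Row P: 01000, Col P: 0100, Corner: 1


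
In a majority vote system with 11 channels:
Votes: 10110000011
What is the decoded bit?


Ones: 5 out of 11
Threshold: 6

0 (5/11 voted 1)


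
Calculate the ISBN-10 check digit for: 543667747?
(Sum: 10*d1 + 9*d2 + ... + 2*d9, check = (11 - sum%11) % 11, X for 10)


Weighted sum: 277
277 mod 11 = 2

Check digit: 9


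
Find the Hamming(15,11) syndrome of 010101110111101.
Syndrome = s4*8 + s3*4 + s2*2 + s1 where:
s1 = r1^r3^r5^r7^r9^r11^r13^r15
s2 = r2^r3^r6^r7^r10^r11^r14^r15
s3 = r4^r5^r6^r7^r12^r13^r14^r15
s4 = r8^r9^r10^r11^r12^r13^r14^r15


s1=0, s2=0, s3=0, s4=0

Syndrome = 0 (no error)


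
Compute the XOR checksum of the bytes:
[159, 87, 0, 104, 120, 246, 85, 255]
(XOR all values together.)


XOR chain: 159 ^ 87 ^ 0 ^ 104 ^ 120 ^ 246 ^ 85 ^ 255 = 132

132


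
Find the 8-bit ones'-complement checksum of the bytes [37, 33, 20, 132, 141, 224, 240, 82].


Sum = 909 mod 256 = 141
Complement = 114

114


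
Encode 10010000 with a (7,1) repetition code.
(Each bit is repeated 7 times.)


Each bit -> 7 copies

11111110000000000000011111110000000000000000000000000000


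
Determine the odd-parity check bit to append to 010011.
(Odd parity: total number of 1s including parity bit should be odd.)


Number of 1s in data: 3
Parity bit: 0

0


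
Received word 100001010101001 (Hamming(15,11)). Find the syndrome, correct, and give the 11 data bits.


Syndrome = 6: error at position 6

Data: 00000101001 (corrected bit 6)


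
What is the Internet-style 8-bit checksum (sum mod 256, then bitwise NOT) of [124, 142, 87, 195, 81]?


Sum = 629 mod 256 = 117
Complement = 138

138


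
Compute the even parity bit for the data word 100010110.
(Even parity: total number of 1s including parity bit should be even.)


Number of 1s in data: 4
Parity bit: 0

0


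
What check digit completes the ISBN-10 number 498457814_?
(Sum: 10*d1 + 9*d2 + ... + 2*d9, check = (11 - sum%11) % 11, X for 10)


Weighted sum: 321
321 mod 11 = 2

Check digit: 9


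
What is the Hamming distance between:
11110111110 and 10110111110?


XOR: 01000000000
Count of 1s: 1

1


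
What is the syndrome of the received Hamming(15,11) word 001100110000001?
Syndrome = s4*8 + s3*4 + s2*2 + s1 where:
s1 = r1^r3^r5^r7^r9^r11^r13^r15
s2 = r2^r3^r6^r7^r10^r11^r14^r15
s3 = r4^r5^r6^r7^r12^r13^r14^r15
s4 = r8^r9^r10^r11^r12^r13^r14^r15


s1=1, s2=1, s3=1, s4=0

Syndrome = 7 (error at position 7)


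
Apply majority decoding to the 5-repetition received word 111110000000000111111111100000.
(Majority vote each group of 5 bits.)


Groups: 11111, 00000, 00000, 11111, 11111, 00000
Majority votes: 100110

100110


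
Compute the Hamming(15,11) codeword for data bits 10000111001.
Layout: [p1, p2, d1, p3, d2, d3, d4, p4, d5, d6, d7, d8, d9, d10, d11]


Parity bits: p1=1, p2=0, p3=0, p4=0

101000000111001


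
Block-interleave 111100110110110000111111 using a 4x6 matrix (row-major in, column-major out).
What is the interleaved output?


Matrix:
  111100
  110110
  110000
  111111
Read columns: 111111111001110101010001

111111111001110101010001


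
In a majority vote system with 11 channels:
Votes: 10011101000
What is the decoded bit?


Ones: 5 out of 11
Threshold: 6

0 (5/11 voted 1)


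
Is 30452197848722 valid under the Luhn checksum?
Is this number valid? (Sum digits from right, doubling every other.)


Luhn sum = 71
71 mod 10 = 1

Invalid (Luhn sum mod 10 = 1)


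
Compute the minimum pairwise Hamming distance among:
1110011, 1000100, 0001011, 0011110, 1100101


Comparing all pairs, minimum distance: 2
Can detect 1 errors, correct 0 errors

2


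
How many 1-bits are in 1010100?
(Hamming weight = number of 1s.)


Counting 1s in 1010100

3


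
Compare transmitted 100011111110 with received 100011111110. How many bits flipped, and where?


XOR: 000000000000

0 errors (received matches sent)


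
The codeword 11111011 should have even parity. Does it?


Number of 1s: 7

No, parity error (7 ones)


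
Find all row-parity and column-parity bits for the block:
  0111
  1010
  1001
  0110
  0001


Row parities: 10001
Column parities: 0011

Row P: 10001, Col P: 0011, Corner: 0


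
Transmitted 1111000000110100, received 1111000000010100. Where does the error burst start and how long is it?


XOR: 0000000000100000

Burst at position 10, length 1


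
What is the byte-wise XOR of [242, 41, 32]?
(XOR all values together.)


XOR chain: 242 ^ 41 ^ 32 = 251

251


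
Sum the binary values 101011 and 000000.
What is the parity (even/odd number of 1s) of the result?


101011 = 43
000000 = 0
Sum = 43 = 101011
1s count = 4

even parity (4 ones in 101011)


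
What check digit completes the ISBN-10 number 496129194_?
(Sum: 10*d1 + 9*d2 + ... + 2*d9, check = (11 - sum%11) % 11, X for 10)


Weighted sum: 272
272 mod 11 = 8

Check digit: 3


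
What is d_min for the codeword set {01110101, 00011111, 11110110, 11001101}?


Comparing all pairs, minimum distance: 3
Can detect 2 errors, correct 1 errors

3


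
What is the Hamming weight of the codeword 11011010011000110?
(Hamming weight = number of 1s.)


Counting 1s in 11011010011000110

9


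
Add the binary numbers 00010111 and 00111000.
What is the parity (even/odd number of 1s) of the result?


00010111 = 23
00111000 = 56
Sum = 79 = 1001111
1s count = 5

odd parity (5 ones in 1001111)


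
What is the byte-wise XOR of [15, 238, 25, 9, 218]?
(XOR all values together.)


XOR chain: 15 ^ 238 ^ 25 ^ 9 ^ 218 = 43

43


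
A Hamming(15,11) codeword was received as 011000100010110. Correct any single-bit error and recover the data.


Syndrome = 14: error at position 14

Data: 10010010100 (corrected bit 14)


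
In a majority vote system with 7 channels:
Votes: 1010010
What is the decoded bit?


Ones: 3 out of 7
Threshold: 4

0 (3/7 voted 1)


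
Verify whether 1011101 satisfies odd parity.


Number of 1s: 5

Yes, parity is correct (5 ones)


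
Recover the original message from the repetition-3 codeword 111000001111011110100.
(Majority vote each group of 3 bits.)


Groups: 111, 000, 001, 111, 011, 110, 100
Majority votes: 1001110

1001110


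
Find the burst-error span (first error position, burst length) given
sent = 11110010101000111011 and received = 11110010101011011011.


XOR: 00000000000011100000

Burst at position 12, length 3


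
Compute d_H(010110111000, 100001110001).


XOR: 110111001001
Count of 1s: 7

7


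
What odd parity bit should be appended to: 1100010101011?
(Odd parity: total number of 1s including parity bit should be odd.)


Number of 1s in data: 7
Parity bit: 0

0


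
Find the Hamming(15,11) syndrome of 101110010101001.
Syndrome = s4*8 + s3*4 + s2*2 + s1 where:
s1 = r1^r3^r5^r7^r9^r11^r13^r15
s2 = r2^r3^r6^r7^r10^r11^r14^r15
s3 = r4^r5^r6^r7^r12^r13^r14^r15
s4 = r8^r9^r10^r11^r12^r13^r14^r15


s1=0, s2=1, s3=0, s4=0

Syndrome = 2 (error at position 2)


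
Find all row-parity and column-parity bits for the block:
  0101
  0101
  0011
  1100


Row parities: 0000
Column parities: 1111

Row P: 0000, Col P: 1111, Corner: 0


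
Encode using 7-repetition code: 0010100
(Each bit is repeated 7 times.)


Each bit -> 7 copies

0000000000000011111110000000111111100000000000000


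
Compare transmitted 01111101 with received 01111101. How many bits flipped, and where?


XOR: 00000000

0 errors (received matches sent)


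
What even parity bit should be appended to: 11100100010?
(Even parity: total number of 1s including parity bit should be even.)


Number of 1s in data: 5
Parity bit: 1

1


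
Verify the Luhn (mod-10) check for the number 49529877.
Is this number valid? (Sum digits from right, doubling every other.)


Luhn sum = 49
49 mod 10 = 9

Invalid (Luhn sum mod 10 = 9)


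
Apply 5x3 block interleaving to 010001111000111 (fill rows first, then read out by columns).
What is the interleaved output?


Matrix:
  010
  001
  111
  000
  111
Read columns: 001011010101101

001011010101101


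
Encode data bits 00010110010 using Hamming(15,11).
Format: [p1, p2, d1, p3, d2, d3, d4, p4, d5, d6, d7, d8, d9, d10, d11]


Parity bits: p1=0, p2=0, p3=0, p4=1

000000110110010


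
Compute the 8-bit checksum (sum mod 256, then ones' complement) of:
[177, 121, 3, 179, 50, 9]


Sum = 539 mod 256 = 27
Complement = 228

228


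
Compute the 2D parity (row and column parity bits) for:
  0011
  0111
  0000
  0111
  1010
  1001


Row parities: 010100
Column parities: 0000

Row P: 010100, Col P: 0000, Corner: 0


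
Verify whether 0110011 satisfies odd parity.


Number of 1s: 4

No, parity error (4 ones)


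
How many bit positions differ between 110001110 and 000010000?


XOR: 110011110
Count of 1s: 6

6


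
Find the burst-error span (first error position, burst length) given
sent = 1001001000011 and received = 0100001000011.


XOR: 1101000000000

Burst at position 0, length 4


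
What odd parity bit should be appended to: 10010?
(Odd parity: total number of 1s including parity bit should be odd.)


Number of 1s in data: 2
Parity bit: 1

1


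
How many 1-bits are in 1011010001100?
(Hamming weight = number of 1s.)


Counting 1s in 1011010001100

6


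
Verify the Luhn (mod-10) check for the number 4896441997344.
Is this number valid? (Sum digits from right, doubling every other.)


Luhn sum = 74
74 mod 10 = 4

Invalid (Luhn sum mod 10 = 4)


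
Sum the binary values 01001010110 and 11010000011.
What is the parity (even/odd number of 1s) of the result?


01001010110 = 598
11010000011 = 1667
Sum = 2265 = 100011011001
1s count = 6

even parity (6 ones in 100011011001)


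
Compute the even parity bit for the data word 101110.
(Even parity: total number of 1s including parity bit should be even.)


Number of 1s in data: 4
Parity bit: 0

0


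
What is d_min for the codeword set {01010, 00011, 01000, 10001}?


Comparing all pairs, minimum distance: 1
Can detect 0 errors, correct 0 errors

1


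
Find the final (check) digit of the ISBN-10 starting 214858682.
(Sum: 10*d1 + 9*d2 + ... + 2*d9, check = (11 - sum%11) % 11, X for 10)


Weighted sum: 239
239 mod 11 = 8

Check digit: 3


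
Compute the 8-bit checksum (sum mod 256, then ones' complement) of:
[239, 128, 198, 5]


Sum = 570 mod 256 = 58
Complement = 197

197


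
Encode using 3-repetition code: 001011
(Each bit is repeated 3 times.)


Each bit -> 3 copies

000000111000111111


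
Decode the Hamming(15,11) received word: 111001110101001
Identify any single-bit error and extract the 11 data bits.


Syndrome = 0: no error detected

Data: 10110101001 (no errors)


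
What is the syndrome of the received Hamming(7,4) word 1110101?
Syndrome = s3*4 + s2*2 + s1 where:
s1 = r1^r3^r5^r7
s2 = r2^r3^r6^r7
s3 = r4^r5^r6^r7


s1=0, s2=1, s3=0

Syndrome = 2 (error at position 2)


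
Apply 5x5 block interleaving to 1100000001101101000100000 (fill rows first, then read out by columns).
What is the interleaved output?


Matrix:
  11000
  00001
  10110
  10001
  00000
Read columns: 1011010000001000010001010

1011010000001000010001010


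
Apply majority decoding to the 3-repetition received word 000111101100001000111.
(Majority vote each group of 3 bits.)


Groups: 000, 111, 101, 100, 001, 000, 111
Majority votes: 0110001

0110001


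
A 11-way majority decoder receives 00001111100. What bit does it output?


Ones: 5 out of 11
Threshold: 6

0 (5/11 voted 1)


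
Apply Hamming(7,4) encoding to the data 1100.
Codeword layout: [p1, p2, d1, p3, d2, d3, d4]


Parity bits: p1=0, p2=1, p3=1

0111100


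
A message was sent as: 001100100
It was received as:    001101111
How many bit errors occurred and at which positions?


XOR: 000001011

3 error(s) at position(s): 5, 7, 8


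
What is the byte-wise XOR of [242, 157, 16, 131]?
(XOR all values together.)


XOR chain: 242 ^ 157 ^ 16 ^ 131 = 252

252


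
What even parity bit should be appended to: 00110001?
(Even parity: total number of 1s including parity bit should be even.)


Number of 1s in data: 3
Parity bit: 1

1


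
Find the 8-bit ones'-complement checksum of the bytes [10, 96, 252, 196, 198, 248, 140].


Sum = 1140 mod 256 = 116
Complement = 139

139


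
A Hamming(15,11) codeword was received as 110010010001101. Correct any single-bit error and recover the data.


Syndrome = 0: no error detected

Data: 01000001101 (no errors)


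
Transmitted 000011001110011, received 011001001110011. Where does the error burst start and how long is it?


XOR: 011010000000000

Burst at position 1, length 4


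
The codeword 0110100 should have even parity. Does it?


Number of 1s: 3

No, parity error (3 ones)


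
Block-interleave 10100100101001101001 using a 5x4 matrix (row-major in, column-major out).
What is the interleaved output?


Matrix:
  1010
  0100
  1010
  0110
  1001
Read columns: 10101010101011000001

10101010101011000001


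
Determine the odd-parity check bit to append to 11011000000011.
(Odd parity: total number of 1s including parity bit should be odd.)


Number of 1s in data: 6
Parity bit: 1

1


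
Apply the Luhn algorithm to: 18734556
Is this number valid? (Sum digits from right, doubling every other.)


Luhn sum = 38
38 mod 10 = 8

Invalid (Luhn sum mod 10 = 8)


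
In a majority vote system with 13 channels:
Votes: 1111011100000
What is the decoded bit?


Ones: 7 out of 13
Threshold: 7

1 (7/13 voted 1)


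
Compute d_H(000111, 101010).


XOR: 101101
Count of 1s: 4

4


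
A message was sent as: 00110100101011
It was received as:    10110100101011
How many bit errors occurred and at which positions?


XOR: 10000000000000

1 error(s) at position(s): 0


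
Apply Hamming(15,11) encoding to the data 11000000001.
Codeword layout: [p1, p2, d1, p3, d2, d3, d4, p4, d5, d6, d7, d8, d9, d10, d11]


Parity bits: p1=1, p2=0, p3=0, p4=1

101010010000001


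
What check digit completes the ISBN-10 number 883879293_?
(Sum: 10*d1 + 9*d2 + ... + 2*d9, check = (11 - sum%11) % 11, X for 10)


Weighted sum: 360
360 mod 11 = 8

Check digit: 3


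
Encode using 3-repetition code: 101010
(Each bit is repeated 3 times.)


Each bit -> 3 copies

111000111000111000


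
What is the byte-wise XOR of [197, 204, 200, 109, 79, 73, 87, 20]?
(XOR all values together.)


XOR chain: 197 ^ 204 ^ 200 ^ 109 ^ 79 ^ 73 ^ 87 ^ 20 = 233

233


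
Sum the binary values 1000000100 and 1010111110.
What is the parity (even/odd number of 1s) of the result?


1000000100 = 516
1010111110 = 702
Sum = 1218 = 10011000010
1s count = 4

even parity (4 ones in 10011000010)


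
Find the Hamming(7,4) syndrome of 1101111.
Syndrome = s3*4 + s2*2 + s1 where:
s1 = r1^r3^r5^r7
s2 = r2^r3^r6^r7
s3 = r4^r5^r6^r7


s1=1, s2=1, s3=0

Syndrome = 3 (error at position 3)


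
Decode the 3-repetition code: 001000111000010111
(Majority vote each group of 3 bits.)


Groups: 001, 000, 111, 000, 010, 111
Majority votes: 001001

001001


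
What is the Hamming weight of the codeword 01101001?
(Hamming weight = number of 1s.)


Counting 1s in 01101001

4


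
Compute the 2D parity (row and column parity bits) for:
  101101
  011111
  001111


Row parities: 010
Column parities: 111101

Row P: 010, Col P: 111101, Corner: 1


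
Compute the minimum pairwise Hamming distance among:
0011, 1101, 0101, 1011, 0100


Comparing all pairs, minimum distance: 1
Can detect 0 errors, correct 0 errors

1


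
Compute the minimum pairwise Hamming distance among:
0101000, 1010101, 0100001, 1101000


Comparing all pairs, minimum distance: 1
Can detect 0 errors, correct 0 errors

1


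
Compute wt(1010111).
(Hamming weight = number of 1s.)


Counting 1s in 1010111

5


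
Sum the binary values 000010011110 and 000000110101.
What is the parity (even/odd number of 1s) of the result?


000010011110 = 158
000000110101 = 53
Sum = 211 = 11010011
1s count = 5

odd parity (5 ones in 11010011)


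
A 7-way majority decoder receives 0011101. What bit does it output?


Ones: 4 out of 7
Threshold: 4

1 (4/7 voted 1)


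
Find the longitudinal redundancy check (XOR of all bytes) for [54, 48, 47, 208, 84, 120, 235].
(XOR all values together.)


XOR chain: 54 ^ 48 ^ 47 ^ 208 ^ 84 ^ 120 ^ 235 = 62

62


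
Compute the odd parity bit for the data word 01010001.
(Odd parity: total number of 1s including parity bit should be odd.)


Number of 1s in data: 3
Parity bit: 0

0


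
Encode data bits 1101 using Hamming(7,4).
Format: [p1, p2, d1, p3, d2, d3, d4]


Parity bits: p1=1, p2=0, p3=0

1010101


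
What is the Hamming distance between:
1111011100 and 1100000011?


XOR: 0011011111
Count of 1s: 7

7


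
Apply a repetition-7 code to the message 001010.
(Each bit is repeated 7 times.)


Each bit -> 7 copies

000000000000001111111000000011111110000000


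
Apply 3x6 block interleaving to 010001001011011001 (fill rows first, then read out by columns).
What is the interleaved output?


Matrix:
  010001
  001011
  011001
Read columns: 000101011000010111

000101011000010111


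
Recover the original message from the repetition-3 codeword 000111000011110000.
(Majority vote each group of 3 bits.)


Groups: 000, 111, 000, 011, 110, 000
Majority votes: 010110

010110


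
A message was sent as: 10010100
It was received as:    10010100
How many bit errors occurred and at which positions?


XOR: 00000000

0 errors (received matches sent)


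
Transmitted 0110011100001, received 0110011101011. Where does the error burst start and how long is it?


XOR: 0000000001010

Burst at position 9, length 3


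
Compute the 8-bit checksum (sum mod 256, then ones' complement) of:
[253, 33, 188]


Sum = 474 mod 256 = 218
Complement = 37

37


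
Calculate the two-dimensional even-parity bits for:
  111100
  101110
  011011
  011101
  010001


Row parities: 00000
Column parities: 000101

Row P: 00000, Col P: 000101, Corner: 0


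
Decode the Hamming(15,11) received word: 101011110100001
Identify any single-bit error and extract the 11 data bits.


Syndrome = 11: error at position 11

Data: 11110110001 (corrected bit 11)


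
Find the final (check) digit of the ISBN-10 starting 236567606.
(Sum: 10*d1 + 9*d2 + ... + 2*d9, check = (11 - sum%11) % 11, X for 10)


Weighted sum: 237
237 mod 11 = 6

Check digit: 5


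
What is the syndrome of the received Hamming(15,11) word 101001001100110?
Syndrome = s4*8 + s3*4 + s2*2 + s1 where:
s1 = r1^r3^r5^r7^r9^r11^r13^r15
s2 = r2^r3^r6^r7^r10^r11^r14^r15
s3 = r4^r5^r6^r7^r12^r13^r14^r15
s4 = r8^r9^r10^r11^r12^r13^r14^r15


s1=0, s2=0, s3=1, s4=0

Syndrome = 4 (error at position 4)


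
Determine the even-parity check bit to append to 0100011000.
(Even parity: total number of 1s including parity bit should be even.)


Number of 1s in data: 3
Parity bit: 1

1


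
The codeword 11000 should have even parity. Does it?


Number of 1s: 2

Yes, parity is correct (2 ones)


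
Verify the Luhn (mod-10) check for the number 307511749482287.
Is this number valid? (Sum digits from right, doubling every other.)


Luhn sum = 74
74 mod 10 = 4

Invalid (Luhn sum mod 10 = 4)


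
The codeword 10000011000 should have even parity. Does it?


Number of 1s: 3

No, parity error (3 ones)


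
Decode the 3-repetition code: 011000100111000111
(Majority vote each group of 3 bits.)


Groups: 011, 000, 100, 111, 000, 111
Majority votes: 100101

100101


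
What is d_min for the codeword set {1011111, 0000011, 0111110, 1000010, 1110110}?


Comparing all pairs, minimum distance: 2
Can detect 1 errors, correct 0 errors

2


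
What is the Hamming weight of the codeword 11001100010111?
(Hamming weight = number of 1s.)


Counting 1s in 11001100010111

8


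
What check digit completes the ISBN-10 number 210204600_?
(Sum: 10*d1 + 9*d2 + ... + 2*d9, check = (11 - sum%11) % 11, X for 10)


Weighted sum: 87
87 mod 11 = 10

Check digit: 1


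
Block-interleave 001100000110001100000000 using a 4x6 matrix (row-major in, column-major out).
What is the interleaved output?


Matrix:
  001100
  000110
  001100
  000000
Read columns: 000000001010111001000000

000000001010111001000000


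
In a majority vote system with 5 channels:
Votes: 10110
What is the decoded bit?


Ones: 3 out of 5
Threshold: 3

1 (3/5 voted 1)


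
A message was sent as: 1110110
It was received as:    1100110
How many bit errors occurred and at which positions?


XOR: 0010000

1 error(s) at position(s): 2


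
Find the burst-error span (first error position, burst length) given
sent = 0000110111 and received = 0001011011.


XOR: 0001101100

Burst at position 3, length 5


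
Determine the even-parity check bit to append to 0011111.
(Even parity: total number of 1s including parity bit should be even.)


Number of 1s in data: 5
Parity bit: 1

1


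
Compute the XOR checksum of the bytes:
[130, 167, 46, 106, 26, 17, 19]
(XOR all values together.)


XOR chain: 130 ^ 167 ^ 46 ^ 106 ^ 26 ^ 17 ^ 19 = 121

121


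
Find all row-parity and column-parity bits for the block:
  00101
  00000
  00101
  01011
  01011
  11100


Row parities: 000111
Column parities: 11100

Row P: 000111, Col P: 11100, Corner: 1


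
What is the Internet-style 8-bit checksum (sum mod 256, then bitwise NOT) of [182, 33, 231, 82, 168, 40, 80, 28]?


Sum = 844 mod 256 = 76
Complement = 179

179


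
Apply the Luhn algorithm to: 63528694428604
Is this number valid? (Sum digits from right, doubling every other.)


Luhn sum = 62
62 mod 10 = 2

Invalid (Luhn sum mod 10 = 2)


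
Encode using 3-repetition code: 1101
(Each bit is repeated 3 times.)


Each bit -> 3 copies

111111000111


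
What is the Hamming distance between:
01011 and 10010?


XOR: 11001
Count of 1s: 3

3


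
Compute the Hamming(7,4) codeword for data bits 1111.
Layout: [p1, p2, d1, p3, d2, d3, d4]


Parity bits: p1=1, p2=1, p3=1

1111111


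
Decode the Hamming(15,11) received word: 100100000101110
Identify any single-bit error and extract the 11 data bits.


Syndrome = 0: no error detected

Data: 00000101110 (no errors)


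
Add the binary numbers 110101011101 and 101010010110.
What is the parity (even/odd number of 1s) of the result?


110101011101 = 3421
101010010110 = 2710
Sum = 6131 = 1011111110011
1s count = 10

even parity (10 ones in 1011111110011)


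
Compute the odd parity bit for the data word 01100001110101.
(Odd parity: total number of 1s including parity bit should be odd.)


Number of 1s in data: 7
Parity bit: 0

0


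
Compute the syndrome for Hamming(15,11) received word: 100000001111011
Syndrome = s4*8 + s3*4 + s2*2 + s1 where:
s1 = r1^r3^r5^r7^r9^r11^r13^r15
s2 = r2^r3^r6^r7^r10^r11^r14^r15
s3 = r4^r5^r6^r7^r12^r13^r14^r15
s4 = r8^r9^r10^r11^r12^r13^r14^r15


s1=0, s2=0, s3=1, s4=0

Syndrome = 4 (error at position 4)


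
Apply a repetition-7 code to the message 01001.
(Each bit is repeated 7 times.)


Each bit -> 7 copies

00000001111111000000000000001111111


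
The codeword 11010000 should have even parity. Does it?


Number of 1s: 3

No, parity error (3 ones)


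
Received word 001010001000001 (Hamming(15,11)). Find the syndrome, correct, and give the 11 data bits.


Syndrome = 0: no error detected

Data: 11001000001 (no errors)


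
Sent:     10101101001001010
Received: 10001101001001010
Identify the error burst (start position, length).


XOR: 00100000000000000

Burst at position 2, length 1


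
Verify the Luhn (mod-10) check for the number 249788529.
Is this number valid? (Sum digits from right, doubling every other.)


Luhn sum = 57
57 mod 10 = 7

Invalid (Luhn sum mod 10 = 7)


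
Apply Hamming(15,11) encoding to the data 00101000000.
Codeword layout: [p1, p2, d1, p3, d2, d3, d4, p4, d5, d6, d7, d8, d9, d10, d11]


Parity bits: p1=1, p2=1, p3=1, p4=1

110101011000000


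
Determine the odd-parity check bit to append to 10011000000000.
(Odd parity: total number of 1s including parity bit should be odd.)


Number of 1s in data: 3
Parity bit: 0

0


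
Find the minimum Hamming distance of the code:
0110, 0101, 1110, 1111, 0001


Comparing all pairs, minimum distance: 1
Can detect 0 errors, correct 0 errors

1


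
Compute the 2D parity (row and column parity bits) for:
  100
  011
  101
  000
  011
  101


Row parities: 100000
Column parities: 100

Row P: 100000, Col P: 100, Corner: 1


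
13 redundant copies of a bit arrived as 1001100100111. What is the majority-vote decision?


Ones: 7 out of 13
Threshold: 7

1 (7/13 voted 1)


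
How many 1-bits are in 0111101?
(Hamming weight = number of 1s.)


Counting 1s in 0111101

5


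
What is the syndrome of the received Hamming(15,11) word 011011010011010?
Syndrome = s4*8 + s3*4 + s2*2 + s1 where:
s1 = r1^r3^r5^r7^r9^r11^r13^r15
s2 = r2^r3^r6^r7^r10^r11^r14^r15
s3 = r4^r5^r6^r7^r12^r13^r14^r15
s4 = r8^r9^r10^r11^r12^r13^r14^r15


s1=1, s2=1, s3=0, s4=0

Syndrome = 3 (error at position 3)


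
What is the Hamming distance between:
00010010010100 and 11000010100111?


XOR: 11010000110011
Count of 1s: 7

7


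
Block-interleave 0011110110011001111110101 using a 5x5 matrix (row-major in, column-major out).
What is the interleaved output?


Matrix:
  00111
  10110
  01100
  11111
  10101
Read columns: 0101100110111111101010011

0101100110111111101010011


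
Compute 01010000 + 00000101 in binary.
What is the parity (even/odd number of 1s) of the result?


01010000 = 80
00000101 = 5
Sum = 85 = 1010101
1s count = 4

even parity (4 ones in 1010101)
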